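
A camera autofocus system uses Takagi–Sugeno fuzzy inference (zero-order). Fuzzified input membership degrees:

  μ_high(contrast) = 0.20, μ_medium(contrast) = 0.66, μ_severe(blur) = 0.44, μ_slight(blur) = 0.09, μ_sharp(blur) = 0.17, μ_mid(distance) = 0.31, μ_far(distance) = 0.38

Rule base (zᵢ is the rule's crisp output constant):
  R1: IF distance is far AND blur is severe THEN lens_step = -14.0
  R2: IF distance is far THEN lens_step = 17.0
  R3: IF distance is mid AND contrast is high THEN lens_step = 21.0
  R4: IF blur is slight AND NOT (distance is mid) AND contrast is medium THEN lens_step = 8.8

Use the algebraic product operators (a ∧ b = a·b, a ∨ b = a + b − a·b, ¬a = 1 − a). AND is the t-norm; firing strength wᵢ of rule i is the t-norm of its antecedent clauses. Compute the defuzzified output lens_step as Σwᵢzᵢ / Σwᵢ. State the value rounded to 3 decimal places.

8.893

R1 (z=-14.0): far=0.38, severe=0.44; AND[a·b] → w = 0.1672
R2 (z=17.0): far=0.38 → w = 0.3800
R3 (z=21.0): mid=0.31, high=0.20; AND[a·b] → w = 0.0620
R4 (z=8.8): slight=0.09, ¬mid=1−0.31=0.69, medium=0.66; AND[a·b] → w = 0.0410
Weighted average = (0.1672·-14.0 + 0.3800·17.0 + 0.0620·21.0 + 0.0410·8.8) / (0.1672 + 0.3800 + 0.0620 + 0.0410)
  = 5.7819 / 0.6502 = 8.893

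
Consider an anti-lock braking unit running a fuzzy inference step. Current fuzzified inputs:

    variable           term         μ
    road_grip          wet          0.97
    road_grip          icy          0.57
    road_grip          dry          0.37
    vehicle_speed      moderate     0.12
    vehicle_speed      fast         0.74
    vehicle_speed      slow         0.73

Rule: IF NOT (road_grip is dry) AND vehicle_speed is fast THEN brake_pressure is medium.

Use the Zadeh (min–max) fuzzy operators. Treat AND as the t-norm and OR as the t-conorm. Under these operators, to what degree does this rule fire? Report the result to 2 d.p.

0.63

firing strength: ¬dry=1−0.37=0.63, fast=0.74; AND[min(a, b)] → w = 0.63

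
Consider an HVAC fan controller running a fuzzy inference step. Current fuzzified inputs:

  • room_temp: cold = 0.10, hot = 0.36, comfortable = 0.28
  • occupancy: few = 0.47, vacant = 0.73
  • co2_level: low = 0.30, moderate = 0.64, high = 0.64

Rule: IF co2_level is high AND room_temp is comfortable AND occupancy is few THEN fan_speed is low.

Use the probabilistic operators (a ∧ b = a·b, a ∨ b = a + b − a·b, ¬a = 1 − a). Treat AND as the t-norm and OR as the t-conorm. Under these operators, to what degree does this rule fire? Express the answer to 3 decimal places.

firing strength: high=0.64, comfortable=0.28, few=0.47; AND[a·b] → w = 0.0842

0.084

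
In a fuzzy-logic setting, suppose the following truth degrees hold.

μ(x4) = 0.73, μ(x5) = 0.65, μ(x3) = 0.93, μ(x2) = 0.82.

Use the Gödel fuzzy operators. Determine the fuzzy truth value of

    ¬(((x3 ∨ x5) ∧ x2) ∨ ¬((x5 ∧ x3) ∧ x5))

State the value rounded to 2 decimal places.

0.18

x3 ∨ x5 = max(a, b) on (0.93, 0.65) = 0.93
(x3 ∨ x5) ∧ x2 = min(a, b) on (0.93, 0.82) = 0.82
x5 ∧ x3 = min(a, b) on (0.65, 0.93) = 0.65
(x5 ∧ x3) ∧ x5 = min(a, b) on (0.65, 0.65) = 0.65
¬((x5 ∧ x3) ∧ x5) = 1 − 0.65 = 0.35
((x3 ∨ x5) ∧ x2) ∨ ¬((x5 ∧ x3) ∧ x5) = max(a, b) on (0.82, 0.35) = 0.82
¬(((x3 ∨ x5) ∧ x2) ∨ ¬((x5 ∧ x3) ∧ x5)) = 1 − 0.82 = 0.18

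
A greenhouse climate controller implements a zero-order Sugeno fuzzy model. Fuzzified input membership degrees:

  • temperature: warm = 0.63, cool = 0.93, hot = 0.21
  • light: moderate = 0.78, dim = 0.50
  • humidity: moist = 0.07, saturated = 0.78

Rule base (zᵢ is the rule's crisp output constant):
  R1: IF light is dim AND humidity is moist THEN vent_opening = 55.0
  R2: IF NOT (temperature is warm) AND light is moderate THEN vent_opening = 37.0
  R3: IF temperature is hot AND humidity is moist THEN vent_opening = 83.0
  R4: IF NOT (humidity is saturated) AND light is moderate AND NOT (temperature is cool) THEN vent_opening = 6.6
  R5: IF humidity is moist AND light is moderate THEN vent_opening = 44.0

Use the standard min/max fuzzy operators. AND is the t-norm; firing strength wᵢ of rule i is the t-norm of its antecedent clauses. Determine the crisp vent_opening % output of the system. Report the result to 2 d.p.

R1 (z=55.0): dim=0.50, moist=0.07; AND[min(a, b)] → w = 0.07
R2 (z=37.0): ¬warm=1−0.63=0.37, moderate=0.78; AND[min(a, b)] → w = 0.37
R3 (z=83.0): hot=0.21, moist=0.07; AND[min(a, b)] → w = 0.07
R4 (z=6.6): ¬saturated=1−0.78=0.22, moderate=0.78, ¬cool=1−0.93=0.07; AND[min(a, b)] → w = 0.07
R5 (z=44.0): moist=0.07, moderate=0.78; AND[min(a, b)] → w = 0.07
Weighted average = (0.07·55.0 + 0.37·37.0 + 0.07·83.0 + 0.07·6.6 + 0.07·44.0) / (0.07 + 0.37 + 0.07 + 0.07 + 0.07)
  = 26.8920 / 0.6500 = 41.37

41.37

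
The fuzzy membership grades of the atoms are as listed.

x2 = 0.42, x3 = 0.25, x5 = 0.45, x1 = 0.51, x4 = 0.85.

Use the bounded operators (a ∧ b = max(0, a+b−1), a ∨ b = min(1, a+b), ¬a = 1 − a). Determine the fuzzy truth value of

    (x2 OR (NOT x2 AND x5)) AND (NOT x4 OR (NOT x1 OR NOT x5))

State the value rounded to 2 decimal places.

0.45

NOT x2 = 1 − 0.42 = 0.58
NOT x2 AND x5 = max(0, a+b−1) on (0.58, 0.45) = 0.03
x2 OR (NOT x2 AND x5) = min(1, a+b) on (0.42, 0.03) = 0.45
NOT x4 = 1 − 0.85 = 0.15
NOT x1 = 1 − 0.51 = 0.49
NOT x5 = 1 − 0.45 = 0.55
NOT x1 OR NOT x5 = min(1, a+b) on (0.49, 0.55) = 1.00
NOT x4 OR (NOT x1 OR NOT x5) = min(1, a+b) on (0.15, 1.00) = 1.00
(x2 OR (NOT x2 AND x5)) AND (NOT x4 OR (NOT x1 OR NOT x5)) = max(0, a+b−1) on (0.45, 1.00) = 0.45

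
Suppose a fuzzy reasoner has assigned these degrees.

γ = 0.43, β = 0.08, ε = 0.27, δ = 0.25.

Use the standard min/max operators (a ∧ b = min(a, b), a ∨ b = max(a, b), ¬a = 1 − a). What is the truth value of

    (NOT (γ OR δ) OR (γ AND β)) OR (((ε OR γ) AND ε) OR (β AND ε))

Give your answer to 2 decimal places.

0.57

γ OR δ = max(a, b) on (0.43, 0.25) = 0.43
NOT (γ OR δ) = 1 − 0.43 = 0.57
γ AND β = min(a, b) on (0.43, 0.08) = 0.08
NOT (γ OR δ) OR (γ AND β) = max(a, b) on (0.57, 0.08) = 0.57
ε OR γ = max(a, b) on (0.27, 0.43) = 0.43
(ε OR γ) AND ε = min(a, b) on (0.43, 0.27) = 0.27
β AND ε = min(a, b) on (0.08, 0.27) = 0.08
((ε OR γ) AND ε) OR (β AND ε) = max(a, b) on (0.27, 0.08) = 0.27
(NOT (γ OR δ) OR (γ AND β)) OR (((ε OR γ) AND ε) OR (β AND ε)) = max(a, b) on (0.57, 0.27) = 0.57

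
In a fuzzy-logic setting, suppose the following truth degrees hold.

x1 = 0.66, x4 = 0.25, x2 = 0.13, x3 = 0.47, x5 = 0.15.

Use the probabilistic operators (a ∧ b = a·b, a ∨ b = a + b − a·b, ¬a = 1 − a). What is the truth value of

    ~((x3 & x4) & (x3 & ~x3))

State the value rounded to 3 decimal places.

0.971

x3 & x4 = a·b on (0.4700, 0.2500) = 0.1175
~x3 = 1 − 0.4700 = 0.5300
x3 & ~x3 = a·b on (0.4700, 0.5300) = 0.2491
(x3 & x4) & (x3 & ~x3) = a·b on (0.1175, 0.2491) = 0.0293
~((x3 & x4) & (x3 & ~x3)) = 1 − 0.0293 = 0.9707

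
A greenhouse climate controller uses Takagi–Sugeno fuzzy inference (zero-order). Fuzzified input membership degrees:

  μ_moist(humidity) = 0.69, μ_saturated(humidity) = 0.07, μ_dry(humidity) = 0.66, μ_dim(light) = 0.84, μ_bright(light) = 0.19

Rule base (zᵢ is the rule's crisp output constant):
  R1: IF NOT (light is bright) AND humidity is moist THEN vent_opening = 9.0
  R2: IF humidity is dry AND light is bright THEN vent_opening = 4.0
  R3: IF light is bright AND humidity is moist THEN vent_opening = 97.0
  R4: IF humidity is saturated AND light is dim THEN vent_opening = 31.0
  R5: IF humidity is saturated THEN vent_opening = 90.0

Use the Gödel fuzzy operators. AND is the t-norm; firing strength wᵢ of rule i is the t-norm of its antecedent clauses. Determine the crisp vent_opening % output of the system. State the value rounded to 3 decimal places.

R1 (z=9.0): ¬bright=1−0.19=0.81, moist=0.69; AND[min(a, b)] → w = 0.69
R2 (z=4.0): dry=0.66, bright=0.19; AND[min(a, b)] → w = 0.19
R3 (z=97.0): bright=0.19, moist=0.69; AND[min(a, b)] → w = 0.19
R4 (z=31.0): saturated=0.07, dim=0.84; AND[min(a, b)] → w = 0.07
R5 (z=90.0): saturated=0.07 → w = 0.07
Weighted average = (0.69·9.0 + 0.19·4.0 + 0.19·97.0 + 0.07·31.0 + 0.07·90.0) / (0.69 + 0.19 + 0.19 + 0.07 + 0.07)
  = 33.8700 / 1.2100 = 27.992

27.992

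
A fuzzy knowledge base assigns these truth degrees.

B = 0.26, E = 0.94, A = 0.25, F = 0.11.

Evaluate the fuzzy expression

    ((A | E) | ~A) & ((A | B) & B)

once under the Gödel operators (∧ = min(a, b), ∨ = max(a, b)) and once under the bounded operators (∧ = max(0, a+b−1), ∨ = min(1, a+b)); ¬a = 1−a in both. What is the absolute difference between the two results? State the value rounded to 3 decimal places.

Under Gödel:
  A | E = max(a, b) on (0.25, 0.94) = 0.94
  ~A = 1 − 0.25 = 0.75
  (A | E) | ~A = max(a, b) on (0.94, 0.75) = 0.94
  A | B = max(a, b) on (0.25, 0.26) = 0.26
  (A | B) & B = min(a, b) on (0.26, 0.26) = 0.26
  ((A | E) | ~A) & ((A | B) & B) = min(a, b) on (0.94, 0.26) = 0.26
  → value = 0.2600
Under bounded:
  A | E = min(1, a+b) on (0.25, 0.94) = 1.00
  ~A = 1 − 0.25 = 0.75
  (A | E) | ~A = min(1, a+b) on (1.00, 0.75) = 1.00
  A | B = min(1, a+b) on (0.25, 0.26) = 0.51
  (A | B) & B = max(0, a+b−1) on (0.51, 0.26) = 0.00
  ((A | E) | ~A) & ((A | B) & B) = max(0, a+b−1) on (1.00, 0.00) = 0.00
  → value = 0.0000
|0.2600 − 0.0000| = 0.260

0.260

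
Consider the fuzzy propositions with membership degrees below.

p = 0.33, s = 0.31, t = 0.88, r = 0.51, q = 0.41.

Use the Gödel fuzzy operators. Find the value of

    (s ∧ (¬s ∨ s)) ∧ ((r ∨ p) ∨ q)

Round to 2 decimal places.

¬s = 1 − 0.31 = 0.69
¬s ∨ s = max(a, b) on (0.69, 0.31) = 0.69
s ∧ (¬s ∨ s) = min(a, b) on (0.31, 0.69) = 0.31
r ∨ p = max(a, b) on (0.51, 0.33) = 0.51
(r ∨ p) ∨ q = max(a, b) on (0.51, 0.41) = 0.51
(s ∧ (¬s ∨ s)) ∧ ((r ∨ p) ∨ q) = min(a, b) on (0.31, 0.51) = 0.31

0.31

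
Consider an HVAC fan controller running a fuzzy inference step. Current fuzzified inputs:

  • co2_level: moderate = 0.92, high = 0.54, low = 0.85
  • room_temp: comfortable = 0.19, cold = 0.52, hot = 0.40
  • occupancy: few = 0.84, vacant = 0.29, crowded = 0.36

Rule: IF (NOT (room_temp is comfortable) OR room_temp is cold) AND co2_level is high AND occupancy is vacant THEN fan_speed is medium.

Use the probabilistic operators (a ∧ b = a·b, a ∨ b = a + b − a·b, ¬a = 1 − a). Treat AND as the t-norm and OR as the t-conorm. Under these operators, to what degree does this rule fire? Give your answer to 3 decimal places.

firing strength: (¬comfortable=1−0.19=0.81 OR cold=0.52) = 0.9088; AND[a·b] with high=0.54, vacant=0.29 → w = 0.1423

0.142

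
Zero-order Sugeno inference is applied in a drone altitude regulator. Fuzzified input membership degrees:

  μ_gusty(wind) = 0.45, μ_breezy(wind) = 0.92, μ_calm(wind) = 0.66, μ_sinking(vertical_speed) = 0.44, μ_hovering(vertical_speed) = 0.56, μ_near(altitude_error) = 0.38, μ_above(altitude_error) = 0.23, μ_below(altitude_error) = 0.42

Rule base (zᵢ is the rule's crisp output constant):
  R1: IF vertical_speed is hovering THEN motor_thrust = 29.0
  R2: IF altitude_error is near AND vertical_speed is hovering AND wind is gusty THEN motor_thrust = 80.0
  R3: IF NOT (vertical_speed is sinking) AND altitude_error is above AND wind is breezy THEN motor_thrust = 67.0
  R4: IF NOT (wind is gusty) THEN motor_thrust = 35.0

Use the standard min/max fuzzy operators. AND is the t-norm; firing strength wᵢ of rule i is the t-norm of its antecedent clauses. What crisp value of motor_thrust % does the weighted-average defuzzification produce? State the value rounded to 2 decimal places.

47.27

R1 (z=29.0): hovering=0.56 → w = 0.56
R2 (z=80.0): near=0.38, hovering=0.56, gusty=0.45; AND[min(a, b)] → w = 0.38
R3 (z=67.0): ¬sinking=1−0.44=0.56, above=0.23, breezy=0.92; AND[min(a, b)] → w = 0.23
R4 (z=35.0): ¬gusty=1−0.45=0.55 → w = 0.55
Weighted average = (0.56·29.0 + 0.38·80.0 + 0.23·67.0 + 0.55·35.0) / (0.56 + 0.38 + 0.23 + 0.55)
  = 81.3000 / 1.7200 = 47.27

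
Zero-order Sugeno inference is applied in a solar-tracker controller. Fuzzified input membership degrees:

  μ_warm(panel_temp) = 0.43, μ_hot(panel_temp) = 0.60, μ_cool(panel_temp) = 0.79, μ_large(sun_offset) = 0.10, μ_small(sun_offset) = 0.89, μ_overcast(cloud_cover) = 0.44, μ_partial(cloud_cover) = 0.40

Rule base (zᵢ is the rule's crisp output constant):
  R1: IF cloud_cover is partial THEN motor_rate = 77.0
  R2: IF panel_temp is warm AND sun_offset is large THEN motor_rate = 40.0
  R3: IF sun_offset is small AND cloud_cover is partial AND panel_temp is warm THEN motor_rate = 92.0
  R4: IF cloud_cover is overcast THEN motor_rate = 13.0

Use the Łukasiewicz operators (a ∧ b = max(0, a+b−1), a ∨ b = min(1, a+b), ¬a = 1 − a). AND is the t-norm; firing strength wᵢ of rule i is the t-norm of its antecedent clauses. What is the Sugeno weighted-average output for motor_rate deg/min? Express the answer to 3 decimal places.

R1 (z=77.0): partial=0.40 → w = 0.40
R2 (z=40.0): warm=0.43, large=0.10; AND[max(0, a+b−1)] → w = 0.00
R3 (z=92.0): small=0.89, partial=0.40, warm=0.43; AND[max(0, a+b−1)] → w = 0.00
R4 (z=13.0): overcast=0.44 → w = 0.44
Weighted average = (0.40·77.0 + 0.00·40.0 + 0.00·92.0 + 0.44·13.0) / (0.40 + 0.00 + 0.00 + 0.44)
  = 36.5200 / 0.8400 = 43.476

43.476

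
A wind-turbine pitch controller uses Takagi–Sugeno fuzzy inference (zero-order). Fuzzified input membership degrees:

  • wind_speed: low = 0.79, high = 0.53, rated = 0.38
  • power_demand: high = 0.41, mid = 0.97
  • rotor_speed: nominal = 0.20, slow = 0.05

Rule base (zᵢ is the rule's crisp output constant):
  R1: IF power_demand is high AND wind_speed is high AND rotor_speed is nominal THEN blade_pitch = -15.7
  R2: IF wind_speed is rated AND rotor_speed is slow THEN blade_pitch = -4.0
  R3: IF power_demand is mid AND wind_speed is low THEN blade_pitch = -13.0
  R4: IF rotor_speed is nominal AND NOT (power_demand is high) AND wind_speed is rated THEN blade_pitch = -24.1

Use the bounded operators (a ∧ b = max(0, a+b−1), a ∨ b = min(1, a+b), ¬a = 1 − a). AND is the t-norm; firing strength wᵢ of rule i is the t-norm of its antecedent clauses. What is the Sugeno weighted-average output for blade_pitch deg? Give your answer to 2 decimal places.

R1 (z=-15.7): high=0.41, high=0.53, nominal=0.20; AND[max(0, a+b−1)] → w = 0.00
R2 (z=-4.0): rated=0.38, slow=0.05; AND[max(0, a+b−1)] → w = 0.00
R3 (z=-13.0): mid=0.97, low=0.79; AND[max(0, a+b−1)] → w = 0.76
R4 (z=-24.1): nominal=0.20, ¬high=1−0.41=0.59, rated=0.38; AND[max(0, a+b−1)] → w = 0.00
Weighted average = (0.00·-15.7 + 0.00·-4.0 + 0.76·-13.0 + 0.00·-24.1) / (0.00 + 0.00 + 0.76 + 0.00)
  = -9.8800 / 0.7600 = -13.00

-13.00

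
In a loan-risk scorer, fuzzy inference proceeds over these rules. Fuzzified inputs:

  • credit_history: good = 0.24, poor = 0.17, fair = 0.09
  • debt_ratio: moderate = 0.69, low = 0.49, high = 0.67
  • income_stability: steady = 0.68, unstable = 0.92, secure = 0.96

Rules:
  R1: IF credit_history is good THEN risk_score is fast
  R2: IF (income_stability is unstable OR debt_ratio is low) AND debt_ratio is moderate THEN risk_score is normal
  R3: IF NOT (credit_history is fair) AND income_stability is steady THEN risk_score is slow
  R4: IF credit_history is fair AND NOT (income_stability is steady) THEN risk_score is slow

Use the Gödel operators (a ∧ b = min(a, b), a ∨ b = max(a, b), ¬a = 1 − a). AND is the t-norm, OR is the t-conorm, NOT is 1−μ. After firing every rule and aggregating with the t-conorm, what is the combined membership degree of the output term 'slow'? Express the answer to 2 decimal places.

0.68

R1: good=0.24 → w = 0.24
R2: (unstable=0.92 OR low=0.49) = 0.92; AND[min(a, b)] with moderate=0.69 → w = 0.69
R3: ¬fair=1−0.09=0.91, steady=0.68; AND[min(a, b)] → w = 0.68
R4: fair=0.09, ¬steady=1−0.68=0.32; AND[min(a, b)] → w = 0.09
Rules with consequent 'slow': {R3, R4} → strengths 0.68, 0.09
Aggregate via t-conorm [max(a, b)]: 0.68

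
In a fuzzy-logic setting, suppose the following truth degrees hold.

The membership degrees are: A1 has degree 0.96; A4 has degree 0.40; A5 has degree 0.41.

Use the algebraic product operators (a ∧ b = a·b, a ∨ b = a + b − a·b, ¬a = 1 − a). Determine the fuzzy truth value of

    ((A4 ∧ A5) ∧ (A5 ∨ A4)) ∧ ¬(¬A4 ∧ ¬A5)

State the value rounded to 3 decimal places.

A4 ∧ A5 = a·b on (0.4000, 0.4100) = 0.1640
A5 ∨ A4 = a + b − a·b on (0.4100, 0.4000) = 0.6460
(A4 ∧ A5) ∧ (A5 ∨ A4) = a·b on (0.1640, 0.6460) = 0.1059
¬A4 = 1 − 0.4000 = 0.6000
¬A5 = 1 − 0.4100 = 0.5900
¬A4 ∧ ¬A5 = a·b on (0.6000, 0.5900) = 0.3540
¬(¬A4 ∧ ¬A5) = 1 − 0.3540 = 0.6460
((A4 ∧ A5) ∧ (A5 ∨ A4)) ∧ ¬(¬A4 ∧ ¬A5) = a·b on (0.1059, 0.6460) = 0.0684

0.068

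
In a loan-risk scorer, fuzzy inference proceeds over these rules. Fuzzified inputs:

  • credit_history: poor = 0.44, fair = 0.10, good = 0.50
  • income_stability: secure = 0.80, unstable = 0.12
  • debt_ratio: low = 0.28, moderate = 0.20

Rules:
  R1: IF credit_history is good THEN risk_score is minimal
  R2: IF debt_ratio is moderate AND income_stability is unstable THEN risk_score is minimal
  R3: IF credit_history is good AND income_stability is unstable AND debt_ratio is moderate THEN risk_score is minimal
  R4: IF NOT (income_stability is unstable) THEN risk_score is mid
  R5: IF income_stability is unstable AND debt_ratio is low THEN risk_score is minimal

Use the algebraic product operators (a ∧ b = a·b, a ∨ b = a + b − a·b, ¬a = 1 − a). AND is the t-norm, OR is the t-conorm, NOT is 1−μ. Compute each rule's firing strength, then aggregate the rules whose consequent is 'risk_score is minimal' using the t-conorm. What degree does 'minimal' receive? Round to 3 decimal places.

R1: good=0.50 → w = 0.5000
R2: moderate=0.20, unstable=0.12; AND[a·b] → w = 0.0240
R3: good=0.50, unstable=0.12, moderate=0.20; AND[a·b] → w = 0.0120
R4: ¬unstable=1−0.12=0.88 → w = 0.8800
R5: unstable=0.12, low=0.28; AND[a·b] → w = 0.0336
Rules with consequent 'minimal': {R1, R2, R3, R5} → strengths 0.5000, 0.0240, 0.0120, 0.0336
Aggregate via t-conorm [a + b − a·b]: 0.5341

0.534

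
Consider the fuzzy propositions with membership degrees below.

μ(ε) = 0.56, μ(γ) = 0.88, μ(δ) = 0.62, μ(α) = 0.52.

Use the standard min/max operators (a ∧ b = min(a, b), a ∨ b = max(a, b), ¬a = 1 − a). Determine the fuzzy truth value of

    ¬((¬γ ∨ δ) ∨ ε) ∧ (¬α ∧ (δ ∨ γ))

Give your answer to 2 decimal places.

¬γ = 1 − 0.88 = 0.12
¬γ ∨ δ = max(a, b) on (0.12, 0.62) = 0.62
(¬γ ∨ δ) ∨ ε = max(a, b) on (0.62, 0.56) = 0.62
¬((¬γ ∨ δ) ∨ ε) = 1 − 0.62 = 0.38
¬α = 1 − 0.52 = 0.48
δ ∨ γ = max(a, b) on (0.62, 0.88) = 0.88
¬α ∧ (δ ∨ γ) = min(a, b) on (0.48, 0.88) = 0.48
¬((¬γ ∨ δ) ∨ ε) ∧ (¬α ∧ (δ ∨ γ)) = min(a, b) on (0.38, 0.48) = 0.38

0.38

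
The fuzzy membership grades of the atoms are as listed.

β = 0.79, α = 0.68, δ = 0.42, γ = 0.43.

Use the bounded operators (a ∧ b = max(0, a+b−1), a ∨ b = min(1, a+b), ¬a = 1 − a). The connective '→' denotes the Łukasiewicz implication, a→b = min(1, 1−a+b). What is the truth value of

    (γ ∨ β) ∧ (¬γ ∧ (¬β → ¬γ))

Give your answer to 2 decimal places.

0.57

γ ∨ β = min(1, a+b) on (0.43, 0.79) = 1.00
¬γ = 1 − 0.43 = 0.57
¬β = 1 − 0.79 = 0.21
¬γ = 1 − 0.43 = 0.57
¬β → ¬γ  [Łukasiewicz: min(1, 1−a+b)] with a=0.21, b=0.57 → 1.00
¬γ ∧ (¬β → ¬γ) = max(0, a+b−1) on (0.57, 1.00) = 0.57
(γ ∨ β) ∧ (¬γ ∧ (¬β → ¬γ)) = max(0, a+b−1) on (1.00, 0.57) = 0.57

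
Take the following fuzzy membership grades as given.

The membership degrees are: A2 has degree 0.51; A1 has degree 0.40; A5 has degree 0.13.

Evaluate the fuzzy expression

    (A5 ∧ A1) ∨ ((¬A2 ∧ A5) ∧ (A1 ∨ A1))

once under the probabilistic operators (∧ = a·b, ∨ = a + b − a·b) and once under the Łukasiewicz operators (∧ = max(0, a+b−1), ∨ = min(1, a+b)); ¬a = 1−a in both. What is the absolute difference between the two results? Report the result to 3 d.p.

0.091

Under probabilistic:
  A5 ∧ A1 = a·b on (0.1300, 0.4000) = 0.0520
  ¬A2 = 1 − 0.5100 = 0.4900
  ¬A2 ∧ A5 = a·b on (0.4900, 0.1300) = 0.0637
  A1 ∨ A1 = a + b − a·b on (0.4000, 0.4000) = 0.6400
  (¬A2 ∧ A5) ∧ (A1 ∨ A1) = a·b on (0.0637, 0.6400) = 0.0408
  (A5 ∧ A1) ∨ ((¬A2 ∧ A5) ∧ (A1 ∨ A1)) = a + b − a·b on (0.0520, 0.0408) = 0.0906
  → value = 0.0906
Under Łukasiewicz:
  A5 ∧ A1 = max(0, a+b−1) on (0.13, 0.40) = 0.00
  ¬A2 = 1 − 0.51 = 0.49
  ¬A2 ∧ A5 = max(0, a+b−1) on (0.49, 0.13) = 0.00
  A1 ∨ A1 = min(1, a+b) on (0.40, 0.40) = 0.80
  (¬A2 ∧ A5) ∧ (A1 ∨ A1) = max(0, a+b−1) on (0.00, 0.80) = 0.00
  (A5 ∧ A1) ∨ ((¬A2 ∧ A5) ∧ (A1 ∨ A1)) = min(1, a+b) on (0.00, 0.00) = 0.00
  → value = 0.0000
|0.0906 − 0.0000| = 0.091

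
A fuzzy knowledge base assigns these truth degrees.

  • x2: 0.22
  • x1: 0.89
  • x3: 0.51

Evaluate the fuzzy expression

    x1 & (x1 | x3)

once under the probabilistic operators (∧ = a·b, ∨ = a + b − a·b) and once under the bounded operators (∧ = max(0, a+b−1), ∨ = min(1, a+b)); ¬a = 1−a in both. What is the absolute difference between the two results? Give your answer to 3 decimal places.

Under probabilistic:
  x1 | x3 = a + b − a·b on (0.8900, 0.5100) = 0.9461
  x1 & (x1 | x3) = a·b on (0.8900, 0.9461) = 0.8420
  → value = 0.8420
Under bounded:
  x1 | x3 = min(1, a+b) on (0.89, 0.51) = 1.00
  x1 & (x1 | x3) = max(0, a+b−1) on (0.89, 1.00) = 0.89
  → value = 0.8900
|0.8420 − 0.8900| = 0.048

0.048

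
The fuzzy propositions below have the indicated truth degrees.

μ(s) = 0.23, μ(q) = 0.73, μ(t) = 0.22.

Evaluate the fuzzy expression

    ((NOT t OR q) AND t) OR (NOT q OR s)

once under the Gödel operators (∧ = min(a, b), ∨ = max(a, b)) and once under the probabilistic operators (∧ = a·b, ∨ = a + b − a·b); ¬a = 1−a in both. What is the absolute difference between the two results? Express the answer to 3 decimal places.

Under Gödel:
  NOT t = 1 − 0.22 = 0.78
  NOT t OR q = max(a, b) on (0.78, 0.73) = 0.78
  (NOT t OR q) AND t = min(a, b) on (0.78, 0.22) = 0.22
  NOT q = 1 − 0.73 = 0.27
  NOT q OR s = max(a, b) on (0.27, 0.23) = 0.27
  ((NOT t OR q) AND t) OR (NOT q OR s) = max(a, b) on (0.22, 0.27) = 0.27
  → value = 0.2700
Under probabilistic:
  NOT t = 1 − 0.2200 = 0.7800
  NOT t OR q = a + b − a·b on (0.7800, 0.7300) = 0.9406
  (NOT t OR q) AND t = a·b on (0.9406, 0.2200) = 0.2069
  NOT q = 1 − 0.7300 = 0.2700
  NOT q OR s = a + b − a·b on (0.2700, 0.2300) = 0.4379
  ((NOT t OR q) AND t) OR (NOT q OR s) = a + b − a·b on (0.2069, 0.4379) = 0.5542
  → value = 0.5542
|0.2700 − 0.5542| = 0.284

0.284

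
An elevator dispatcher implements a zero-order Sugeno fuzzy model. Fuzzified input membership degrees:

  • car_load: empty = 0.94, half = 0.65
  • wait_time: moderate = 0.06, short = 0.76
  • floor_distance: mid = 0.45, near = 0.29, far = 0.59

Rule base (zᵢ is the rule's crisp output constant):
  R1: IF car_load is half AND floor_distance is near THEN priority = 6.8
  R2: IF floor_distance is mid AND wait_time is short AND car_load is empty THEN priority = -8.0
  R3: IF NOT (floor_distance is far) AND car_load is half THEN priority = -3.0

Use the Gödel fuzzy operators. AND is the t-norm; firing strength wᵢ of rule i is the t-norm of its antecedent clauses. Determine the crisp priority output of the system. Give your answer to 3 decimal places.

-2.485

R1 (z=6.8): half=0.65, near=0.29; AND[min(a, b)] → w = 0.29
R2 (z=-8.0): mid=0.45, short=0.76, empty=0.94; AND[min(a, b)] → w = 0.45
R3 (z=-3.0): ¬far=1−0.59=0.41, half=0.65; AND[min(a, b)] → w = 0.41
Weighted average = (0.29·6.8 + 0.45·-8.0 + 0.41·-3.0) / (0.29 + 0.45 + 0.41)
  = -2.8580 / 1.1500 = -2.485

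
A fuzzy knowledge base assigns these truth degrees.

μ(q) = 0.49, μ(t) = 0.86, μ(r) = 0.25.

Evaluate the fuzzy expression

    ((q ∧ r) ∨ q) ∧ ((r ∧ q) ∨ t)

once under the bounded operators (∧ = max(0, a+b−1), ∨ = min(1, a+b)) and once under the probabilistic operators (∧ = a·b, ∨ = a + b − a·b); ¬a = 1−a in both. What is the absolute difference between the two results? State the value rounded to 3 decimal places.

Under bounded:
  q ∧ r = max(0, a+b−1) on (0.49, 0.25) = 0.00
  (q ∧ r) ∨ q = min(1, a+b) on (0.00, 0.49) = 0.49
  r ∧ q = max(0, a+b−1) on (0.25, 0.49) = 0.00
  (r ∧ q) ∨ t = min(1, a+b) on (0.00, 0.86) = 0.86
  ((q ∧ r) ∨ q) ∧ ((r ∧ q) ∨ t) = max(0, a+b−1) on (0.49, 0.86) = 0.35
  → value = 0.3500
Under probabilistic:
  q ∧ r = a·b on (0.4900, 0.2500) = 0.1225
  (q ∧ r) ∨ q = a + b − a·b on (0.1225, 0.4900) = 0.5525
  r ∧ q = a·b on (0.2500, 0.4900) = 0.1225
  (r ∧ q) ∨ t = a + b − a·b on (0.1225, 0.8600) = 0.8771
  ((q ∧ r) ∨ q) ∧ ((r ∧ q) ∨ t) = a·b on (0.5525, 0.8771) = 0.4846
  → value = 0.4846
|0.3500 − 0.4846| = 0.135

0.135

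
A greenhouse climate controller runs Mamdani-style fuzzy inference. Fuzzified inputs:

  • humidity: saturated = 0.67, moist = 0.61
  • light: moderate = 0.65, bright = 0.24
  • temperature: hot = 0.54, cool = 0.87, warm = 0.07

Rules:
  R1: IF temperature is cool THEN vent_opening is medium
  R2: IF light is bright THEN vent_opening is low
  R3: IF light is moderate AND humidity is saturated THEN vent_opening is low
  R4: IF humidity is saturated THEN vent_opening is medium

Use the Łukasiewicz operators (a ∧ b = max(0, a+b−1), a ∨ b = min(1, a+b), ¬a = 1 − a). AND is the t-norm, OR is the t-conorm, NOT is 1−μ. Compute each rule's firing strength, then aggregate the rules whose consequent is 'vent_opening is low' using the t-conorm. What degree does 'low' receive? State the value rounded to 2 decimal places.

0.56

R1: cool=0.87 → w = 0.87
R2: bright=0.24 → w = 0.24
R3: moderate=0.65, saturated=0.67; AND[max(0, a+b−1)] → w = 0.32
R4: saturated=0.67 → w = 0.67
Rules with consequent 'low': {R2, R3} → strengths 0.24, 0.32
Aggregate via t-conorm [min(1, a+b)]: 0.56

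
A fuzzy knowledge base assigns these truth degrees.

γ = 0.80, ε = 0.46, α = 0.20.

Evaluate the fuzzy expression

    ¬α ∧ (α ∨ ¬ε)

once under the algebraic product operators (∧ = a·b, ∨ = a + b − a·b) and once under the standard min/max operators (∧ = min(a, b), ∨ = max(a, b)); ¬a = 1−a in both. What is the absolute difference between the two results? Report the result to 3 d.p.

0.034

Under algebraic product:
  ¬α = 1 − 0.2000 = 0.8000
  ¬ε = 1 − 0.4600 = 0.5400
  α ∨ ¬ε = a + b − a·b on (0.2000, 0.5400) = 0.6320
  ¬α ∧ (α ∨ ¬ε) = a·b on (0.8000, 0.6320) = 0.5056
  → value = 0.5056
Under standard min/max:
  ¬α = 1 − 0.20 = 0.80
  ¬ε = 1 − 0.46 = 0.54
  α ∨ ¬ε = max(a, b) on (0.20, 0.54) = 0.54
  ¬α ∧ (α ∨ ¬ε) = min(a, b) on (0.80, 0.54) = 0.54
  → value = 0.5400
|0.5056 − 0.5400| = 0.034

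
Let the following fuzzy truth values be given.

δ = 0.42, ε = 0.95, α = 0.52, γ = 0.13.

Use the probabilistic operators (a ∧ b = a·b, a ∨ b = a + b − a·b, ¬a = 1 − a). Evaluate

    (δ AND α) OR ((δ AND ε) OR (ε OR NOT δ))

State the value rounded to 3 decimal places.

0.990

δ AND α = a·b on (0.4200, 0.5200) = 0.2184
δ AND ε = a·b on (0.4200, 0.9500) = 0.3990
NOT δ = 1 − 0.4200 = 0.5800
ε OR NOT δ = a + b − a·b on (0.9500, 0.5800) = 0.9790
(δ AND ε) OR (ε OR NOT δ) = a + b − a·b on (0.3990, 0.9790) = 0.9874
(δ AND α) OR ((δ AND ε) OR (ε OR NOT δ)) = a + b − a·b on (0.2184, 0.9874) = 0.9901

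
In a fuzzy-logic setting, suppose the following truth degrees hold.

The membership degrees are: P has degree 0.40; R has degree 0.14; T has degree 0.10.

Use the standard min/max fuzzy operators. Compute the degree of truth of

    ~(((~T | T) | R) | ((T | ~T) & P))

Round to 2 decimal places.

0.10

~T = 1 − 0.10 = 0.90
~T | T = max(a, b) on (0.90, 0.10) = 0.90
(~T | T) | R = max(a, b) on (0.90, 0.14) = 0.90
~T = 1 − 0.10 = 0.90
T | ~T = max(a, b) on (0.10, 0.90) = 0.90
(T | ~T) & P = min(a, b) on (0.90, 0.40) = 0.40
((~T | T) | R) | ((T | ~T) & P) = max(a, b) on (0.90, 0.40) = 0.90
~(((~T | T) | R) | ((T | ~T) & P)) = 1 − 0.90 = 0.10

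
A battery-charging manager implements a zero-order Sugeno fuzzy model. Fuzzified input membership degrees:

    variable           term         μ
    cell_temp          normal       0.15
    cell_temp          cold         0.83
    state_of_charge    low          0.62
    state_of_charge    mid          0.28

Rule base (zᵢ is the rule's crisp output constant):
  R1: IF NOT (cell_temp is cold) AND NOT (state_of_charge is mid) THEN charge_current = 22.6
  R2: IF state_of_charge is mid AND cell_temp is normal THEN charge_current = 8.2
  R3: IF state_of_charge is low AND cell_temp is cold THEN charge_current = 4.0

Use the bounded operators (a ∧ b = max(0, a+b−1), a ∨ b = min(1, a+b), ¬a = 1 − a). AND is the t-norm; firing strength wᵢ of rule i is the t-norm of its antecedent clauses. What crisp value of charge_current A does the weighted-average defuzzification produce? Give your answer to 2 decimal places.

4.00

R1 (z=22.6): ¬cold=1−0.83=0.17, ¬mid=1−0.28=0.72; AND[max(0, a+b−1)] → w = 0.00
R2 (z=8.2): mid=0.28, normal=0.15; AND[max(0, a+b−1)] → w = 0.00
R3 (z=4.0): low=0.62, cold=0.83; AND[max(0, a+b−1)] → w = 0.45
Weighted average = (0.00·22.6 + 0.00·8.2 + 0.45·4.0) / (0.00 + 0.00 + 0.45)
  = 1.8000 / 0.4500 = 4.00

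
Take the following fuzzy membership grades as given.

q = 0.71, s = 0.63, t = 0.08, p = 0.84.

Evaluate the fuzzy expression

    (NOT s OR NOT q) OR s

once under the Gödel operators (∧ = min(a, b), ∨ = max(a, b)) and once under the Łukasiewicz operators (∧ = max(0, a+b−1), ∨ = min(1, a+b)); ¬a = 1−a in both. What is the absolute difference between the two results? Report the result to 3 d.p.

0.370

Under Gödel:
  NOT s = 1 − 0.63 = 0.37
  NOT q = 1 − 0.71 = 0.29
  NOT s OR NOT q = max(a, b) on (0.37, 0.29) = 0.37
  (NOT s OR NOT q) OR s = max(a, b) on (0.37, 0.63) = 0.63
  → value = 0.6300
Under Łukasiewicz:
  NOT s = 1 − 0.63 = 0.37
  NOT q = 1 − 0.71 = 0.29
  NOT s OR NOT q = min(1, a+b) on (0.37, 0.29) = 0.66
  (NOT s OR NOT q) OR s = min(1, a+b) on (0.66, 0.63) = 1.00
  → value = 1.0000
|0.6300 − 1.0000| = 0.370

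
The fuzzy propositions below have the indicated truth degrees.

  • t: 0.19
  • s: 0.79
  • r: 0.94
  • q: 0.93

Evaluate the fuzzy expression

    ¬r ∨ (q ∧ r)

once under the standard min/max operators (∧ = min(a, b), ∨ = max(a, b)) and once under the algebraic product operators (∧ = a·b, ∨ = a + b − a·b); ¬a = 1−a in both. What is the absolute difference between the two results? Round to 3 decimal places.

Under standard min/max:
  ¬r = 1 − 0.94 = 0.06
  q ∧ r = min(a, b) on (0.93, 0.94) = 0.93
  ¬r ∨ (q ∧ r) = max(a, b) on (0.06, 0.93) = 0.93
  → value = 0.9300
Under algebraic product:
  ¬r = 1 − 0.9400 = 0.0600
  q ∧ r = a·b on (0.9300, 0.9400) = 0.8742
  ¬r ∨ (q ∧ r) = a + b − a·b on (0.0600, 0.8742) = 0.8817
  → value = 0.8817
|0.9300 − 0.8817| = 0.048

0.048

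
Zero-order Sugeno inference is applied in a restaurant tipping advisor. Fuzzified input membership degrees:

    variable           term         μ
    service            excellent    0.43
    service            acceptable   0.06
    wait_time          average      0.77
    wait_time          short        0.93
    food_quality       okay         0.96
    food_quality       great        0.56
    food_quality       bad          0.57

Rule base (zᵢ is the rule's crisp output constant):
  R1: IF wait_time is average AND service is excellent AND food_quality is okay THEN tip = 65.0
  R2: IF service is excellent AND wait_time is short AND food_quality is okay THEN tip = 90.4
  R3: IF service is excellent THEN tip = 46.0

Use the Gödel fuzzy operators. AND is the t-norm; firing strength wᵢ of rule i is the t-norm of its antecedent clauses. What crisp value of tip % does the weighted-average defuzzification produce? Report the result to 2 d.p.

67.13

R1 (z=65.0): average=0.77, excellent=0.43, okay=0.96; AND[min(a, b)] → w = 0.43
R2 (z=90.4): excellent=0.43, short=0.93, okay=0.96; AND[min(a, b)] → w = 0.43
R3 (z=46.0): excellent=0.43 → w = 0.43
Weighted average = (0.43·65.0 + 0.43·90.4 + 0.43·46.0) / (0.43 + 0.43 + 0.43)
  = 86.6020 / 1.2900 = 67.13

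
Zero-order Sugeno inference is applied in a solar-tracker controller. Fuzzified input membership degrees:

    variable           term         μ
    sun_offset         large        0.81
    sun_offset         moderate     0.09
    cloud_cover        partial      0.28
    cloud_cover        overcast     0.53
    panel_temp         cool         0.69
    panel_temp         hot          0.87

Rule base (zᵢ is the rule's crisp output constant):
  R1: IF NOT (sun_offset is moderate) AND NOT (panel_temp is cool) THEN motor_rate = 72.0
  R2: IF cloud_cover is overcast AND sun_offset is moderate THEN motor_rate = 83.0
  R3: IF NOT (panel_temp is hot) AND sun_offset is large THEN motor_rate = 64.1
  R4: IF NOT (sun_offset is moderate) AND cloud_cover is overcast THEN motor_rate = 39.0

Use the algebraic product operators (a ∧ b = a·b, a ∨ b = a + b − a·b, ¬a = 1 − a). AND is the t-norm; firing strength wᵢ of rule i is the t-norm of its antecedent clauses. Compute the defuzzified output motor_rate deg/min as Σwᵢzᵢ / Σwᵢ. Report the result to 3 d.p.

R1 (z=72.0): ¬moderate=1−0.09=0.91, ¬cool=1−0.69=0.31; AND[a·b] → w = 0.2821
R2 (z=83.0): overcast=0.53, moderate=0.09; AND[a·b] → w = 0.0477
R3 (z=64.1): ¬hot=1−0.87=0.13, large=0.81; AND[a·b] → w = 0.1053
R4 (z=39.0): ¬moderate=1−0.09=0.91, overcast=0.53; AND[a·b] → w = 0.4823
Weighted average = (0.2821·72.0 + 0.0477·83.0 + 0.1053·64.1 + 0.4823·39.0) / (0.2821 + 0.0477 + 0.1053 + 0.4823)
  = 49.8297 / 0.9174 = 54.316

54.316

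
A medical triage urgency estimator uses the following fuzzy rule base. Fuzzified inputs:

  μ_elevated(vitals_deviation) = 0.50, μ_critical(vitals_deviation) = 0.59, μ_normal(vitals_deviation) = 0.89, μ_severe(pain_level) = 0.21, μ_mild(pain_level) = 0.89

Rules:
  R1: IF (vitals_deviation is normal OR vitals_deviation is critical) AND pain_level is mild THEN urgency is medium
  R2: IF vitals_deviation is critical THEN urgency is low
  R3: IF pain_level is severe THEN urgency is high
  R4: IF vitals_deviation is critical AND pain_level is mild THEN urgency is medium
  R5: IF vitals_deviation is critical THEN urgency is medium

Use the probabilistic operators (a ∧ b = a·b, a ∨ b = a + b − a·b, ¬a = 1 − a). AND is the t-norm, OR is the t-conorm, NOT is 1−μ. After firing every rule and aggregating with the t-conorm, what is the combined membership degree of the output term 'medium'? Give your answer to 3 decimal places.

R1: (normal=0.89 OR critical=0.59) = 0.9549; AND[a·b] with mild=0.89 → w = 0.8499
R2: critical=0.59 → w = 0.5900
R3: severe=0.21 → w = 0.2100
R4: critical=0.59, mild=0.89; AND[a·b] → w = 0.5251
R5: critical=0.59 → w = 0.5900
Rules with consequent 'medium': {R1, R4, R5} → strengths 0.8499, 0.5251, 0.5900
Aggregate via t-conorm [a + b − a·b]: 0.9708

0.971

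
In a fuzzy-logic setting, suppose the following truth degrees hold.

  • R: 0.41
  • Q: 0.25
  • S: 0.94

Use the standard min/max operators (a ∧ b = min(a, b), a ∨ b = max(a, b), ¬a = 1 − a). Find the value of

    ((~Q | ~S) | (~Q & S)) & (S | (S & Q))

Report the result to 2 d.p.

~Q = 1 − 0.25 = 0.75
~S = 1 − 0.94 = 0.06
~Q | ~S = max(a, b) on (0.75, 0.06) = 0.75
~Q = 1 − 0.25 = 0.75
~Q & S = min(a, b) on (0.75, 0.94) = 0.75
(~Q | ~S) | (~Q & S) = max(a, b) on (0.75, 0.75) = 0.75
S & Q = min(a, b) on (0.94, 0.25) = 0.25
S | (S & Q) = max(a, b) on (0.94, 0.25) = 0.94
((~Q | ~S) | (~Q & S)) & (S | (S & Q)) = min(a, b) on (0.75, 0.94) = 0.75

0.75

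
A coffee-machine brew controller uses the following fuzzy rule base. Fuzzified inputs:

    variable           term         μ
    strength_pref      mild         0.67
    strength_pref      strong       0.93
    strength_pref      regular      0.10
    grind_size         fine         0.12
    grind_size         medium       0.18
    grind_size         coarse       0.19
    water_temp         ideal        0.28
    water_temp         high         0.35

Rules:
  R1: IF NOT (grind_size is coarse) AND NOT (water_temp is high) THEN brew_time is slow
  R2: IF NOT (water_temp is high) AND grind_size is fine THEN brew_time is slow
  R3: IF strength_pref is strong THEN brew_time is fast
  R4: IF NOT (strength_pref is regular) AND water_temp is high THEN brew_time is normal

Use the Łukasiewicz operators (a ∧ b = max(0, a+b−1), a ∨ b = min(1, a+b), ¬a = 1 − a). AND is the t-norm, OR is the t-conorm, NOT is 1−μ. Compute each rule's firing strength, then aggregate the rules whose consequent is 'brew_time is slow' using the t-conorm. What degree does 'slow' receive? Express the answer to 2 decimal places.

R1: ¬coarse=1−0.19=0.81, ¬high=1−0.35=0.65; AND[max(0, a+b−1)] → w = 0.46
R2: ¬high=1−0.35=0.65, fine=0.12; AND[max(0, a+b−1)] → w = 0.00
R3: strong=0.93 → w = 0.93
R4: ¬regular=1−0.10=0.90, high=0.35; AND[max(0, a+b−1)] → w = 0.25
Rules with consequent 'slow': {R1, R2} → strengths 0.46, 0.00
Aggregate via t-conorm [min(1, a+b)]: 0.46

0.46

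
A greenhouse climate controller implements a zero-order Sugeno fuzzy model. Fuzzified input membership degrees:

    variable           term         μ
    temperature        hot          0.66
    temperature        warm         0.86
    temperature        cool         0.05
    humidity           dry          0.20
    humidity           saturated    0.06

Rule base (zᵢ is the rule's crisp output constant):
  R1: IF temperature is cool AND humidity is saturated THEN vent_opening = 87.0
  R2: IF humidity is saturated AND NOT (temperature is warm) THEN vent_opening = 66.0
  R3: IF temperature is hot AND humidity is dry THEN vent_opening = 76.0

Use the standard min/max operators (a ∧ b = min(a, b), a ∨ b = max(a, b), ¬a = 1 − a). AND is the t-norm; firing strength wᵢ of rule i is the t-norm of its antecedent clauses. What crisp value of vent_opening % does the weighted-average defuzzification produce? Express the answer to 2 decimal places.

75.84

R1 (z=87.0): cool=0.05, saturated=0.06; AND[min(a, b)] → w = 0.05
R2 (z=66.0): saturated=0.06, ¬warm=1−0.86=0.14; AND[min(a, b)] → w = 0.06
R3 (z=76.0): hot=0.66, dry=0.20; AND[min(a, b)] → w = 0.20
Weighted average = (0.05·87.0 + 0.06·66.0 + 0.20·76.0) / (0.05 + 0.06 + 0.20)
  = 23.5100 / 0.3100 = 75.84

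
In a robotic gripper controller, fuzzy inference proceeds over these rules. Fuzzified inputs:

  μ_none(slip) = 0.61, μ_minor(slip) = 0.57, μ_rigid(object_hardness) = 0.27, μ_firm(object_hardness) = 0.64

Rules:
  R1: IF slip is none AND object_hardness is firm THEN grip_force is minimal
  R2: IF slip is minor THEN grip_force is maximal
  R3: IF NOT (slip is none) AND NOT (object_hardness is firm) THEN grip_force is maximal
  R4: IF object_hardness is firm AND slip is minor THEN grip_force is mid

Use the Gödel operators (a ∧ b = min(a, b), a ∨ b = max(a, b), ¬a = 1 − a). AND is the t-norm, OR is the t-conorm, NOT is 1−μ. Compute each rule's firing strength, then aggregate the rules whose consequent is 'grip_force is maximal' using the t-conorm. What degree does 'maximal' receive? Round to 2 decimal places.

R1: none=0.61, firm=0.64; AND[min(a, b)] → w = 0.61
R2: minor=0.57 → w = 0.57
R3: ¬none=1−0.61=0.39, ¬firm=1−0.64=0.36; AND[min(a, b)] → w = 0.36
R4: firm=0.64, minor=0.57; AND[min(a, b)] → w = 0.57
Rules with consequent 'maximal': {R2, R3} → strengths 0.57, 0.36
Aggregate via t-conorm [max(a, b)]: 0.57

0.57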